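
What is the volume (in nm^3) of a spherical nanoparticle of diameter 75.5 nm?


Radius r = 75.5/2 = 37.75 nm
Volume V = (4/3) * pi * r^3
V = (4/3) * pi * (37.75)^3
V = 225340.62 nm^3

225340.62


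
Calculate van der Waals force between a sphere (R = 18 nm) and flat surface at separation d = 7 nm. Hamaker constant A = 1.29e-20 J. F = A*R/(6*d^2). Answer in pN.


Convert to SI: R = 18 nm = 1.8e-08 m, d = 7 nm = 7e-09 m
F = A * R / (6 * d^2)
F = 1.29e-20 * 1.8e-08 / (6 * (7e-09)^2)
F = 7.89796e-13 N = 0.79 pN

0.79


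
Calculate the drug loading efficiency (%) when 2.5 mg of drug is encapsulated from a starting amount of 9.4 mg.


Drug loading efficiency = (drug loaded / drug initial) * 100
DLE = 2.5 / 9.4 * 100
DLE = 0.266 * 100
DLE = 26.6%

26.6


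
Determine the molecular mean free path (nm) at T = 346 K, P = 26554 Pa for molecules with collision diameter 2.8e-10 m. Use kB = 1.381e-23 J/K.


Mean free path: lambda = kB*T / (sqrt(2) * pi * d^2 * P)
lambda = 1.381e-23 * 346 / (sqrt(2) * pi * (2.8e-10)^2 * 26554)
lambda = 5.16605e-07 m
lambda = 516.61 nm

516.61


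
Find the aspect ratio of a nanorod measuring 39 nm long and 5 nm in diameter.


Aspect ratio AR = length / diameter
AR = 39 / 5
AR = 7.8

7.8


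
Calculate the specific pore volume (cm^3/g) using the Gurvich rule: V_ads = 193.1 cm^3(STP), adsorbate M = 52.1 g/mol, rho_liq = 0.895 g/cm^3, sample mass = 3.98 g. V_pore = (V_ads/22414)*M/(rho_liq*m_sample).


Moles adsorbed n = V_ads / 22414 = 193.1 / 22414 = 8.615151e-03 mol
Liquid volume V_liq = n * M / rho_liq = 8.615151e-03 * 52.1 / 0.895 = 0.50151 cm^3
Specific pore volume V_pore = V_liq / m_sample = 0.50151 / 3.98
V_pore = 0.126 cm^3/g

0.126


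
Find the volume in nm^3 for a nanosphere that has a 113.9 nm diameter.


Radius r = 113.9/2 = 56.95 nm
Volume V = (4/3) * pi * r^3
V = (4/3) * pi * (56.95)^3
V = 773695.01 nm^3

773695.01


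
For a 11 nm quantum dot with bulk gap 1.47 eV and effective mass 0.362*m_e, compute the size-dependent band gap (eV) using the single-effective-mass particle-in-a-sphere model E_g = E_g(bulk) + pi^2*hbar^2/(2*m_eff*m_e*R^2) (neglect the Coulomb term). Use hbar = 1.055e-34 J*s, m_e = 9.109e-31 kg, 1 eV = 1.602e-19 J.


Radius R = 11/2 nm = 5.5e-09 m
Confinement energy dE = pi^2 * hbar^2 / (2 * m_eff * m_e * R^2)
dE = pi^2 * (1.055e-34)^2 / (2 * 0.362 * 9.109e-31 * (5.5e-09)^2) J, divided by 1.602e-19 J/eV
dE = 0.0344 eV
Total band gap = E_g(bulk) + dE = 1.47 + 0.0344 = 1.5044 eV

1.5044


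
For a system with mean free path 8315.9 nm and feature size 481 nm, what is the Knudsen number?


Knudsen number Kn = lambda / L
Kn = 8315.9 / 481
Kn = 17.2888

17.2888


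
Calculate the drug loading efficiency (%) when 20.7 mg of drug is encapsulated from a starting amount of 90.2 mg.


Drug loading efficiency = (drug loaded / drug initial) * 100
DLE = 20.7 / 90.2 * 100
DLE = 0.2295 * 100
DLE = 22.95%

22.95


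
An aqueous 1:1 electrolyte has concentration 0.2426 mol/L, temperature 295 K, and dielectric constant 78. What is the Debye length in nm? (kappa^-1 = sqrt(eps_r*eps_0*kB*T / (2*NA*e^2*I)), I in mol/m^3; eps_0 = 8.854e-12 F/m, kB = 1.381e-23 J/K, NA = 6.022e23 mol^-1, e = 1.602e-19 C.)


Ionic strength I = 0.2426 * 1^2 * 1000 = 242.6 mol/m^3
kappa^-1 = sqrt(78 * 8.854e-12 * 1.381e-23 * 295 / (2 * 6.022e23 * (1.602e-19)^2 * 242.6))
kappa^-1 = 0.613 nm

0.613


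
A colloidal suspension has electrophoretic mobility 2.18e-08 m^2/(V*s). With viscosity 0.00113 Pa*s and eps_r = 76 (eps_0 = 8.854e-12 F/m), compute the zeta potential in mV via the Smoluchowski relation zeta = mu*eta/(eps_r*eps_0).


Smoluchowski equation: zeta = mu * eta / (eps_r * eps_0)
zeta = 2.18e-08 * 0.00113 / (76 * 8.854e-12)
zeta = 0.036608 V = 36.61 mV

36.61


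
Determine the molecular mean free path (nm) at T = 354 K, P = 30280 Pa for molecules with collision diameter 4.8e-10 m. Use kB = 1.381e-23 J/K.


Mean free path: lambda = kB*T / (sqrt(2) * pi * d^2 * P)
lambda = 1.381e-23 * 354 / (sqrt(2) * pi * (4.8e-10)^2 * 30280)
lambda = 1.57723e-07 m
lambda = 157.72 nm

157.72


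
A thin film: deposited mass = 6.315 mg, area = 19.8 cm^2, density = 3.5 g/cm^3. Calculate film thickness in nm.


Convert: m = 6.315 mg = 6.3150e-06 kg, A = 19.8 cm^2 = 1.9800e-03 m^2, rho = 3.5 g/cm^3 = 3500 kg/m^3
t = m / (A * rho)
t = 6.3150e-06 / (1.9800e-03 * 3500)
t = 9.1126e-07 m = 911.3 nm

911.3


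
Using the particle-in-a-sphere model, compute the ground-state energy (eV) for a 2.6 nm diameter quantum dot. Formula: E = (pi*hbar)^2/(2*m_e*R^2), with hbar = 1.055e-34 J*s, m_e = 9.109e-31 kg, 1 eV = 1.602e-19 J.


Radius R = 2.6/2 = 1.3 nm = 1.3e-09 m
E = (pi * 1.055e-34)^2 / (2 * 9.109e-31 * (1.3e-09)^2)
E(J) = 3.56794e-20
E = E(J) / 1.602e-19 = 0.2227 eV

0.2227


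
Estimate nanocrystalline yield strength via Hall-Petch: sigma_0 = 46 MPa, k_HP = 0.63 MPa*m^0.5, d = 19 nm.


d = 19 nm = 1.9e-08 m
sqrt(d) = 0.0001378405
Hall-Petch contribution = k / sqrt(d) = 0.63 / 0.0001378405 = 4570.5 MPa
sigma = sigma_0 + k/sqrt(d) = 46 + 4570.5 = 4616.5 MPa

4616.5


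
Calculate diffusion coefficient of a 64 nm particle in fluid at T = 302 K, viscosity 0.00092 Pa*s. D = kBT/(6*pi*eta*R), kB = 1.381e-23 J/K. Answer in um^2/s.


Radius R = 64/2 = 32 nm = 3.2e-08 m
D = kB*T / (6*pi*eta*R)
D = 1.381e-23 * 302 / (6 * pi * 0.00092 * 3.2e-08)
D = 7.51557e-12 m^2/s = 7.516 um^2/s

7.516


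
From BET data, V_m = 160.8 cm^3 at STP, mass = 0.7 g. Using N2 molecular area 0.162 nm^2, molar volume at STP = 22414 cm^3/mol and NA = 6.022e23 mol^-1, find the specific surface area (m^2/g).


Number of moles in monolayer = V_m / 22414 = 160.8 / 22414 = 0.00717409
Number of molecules = moles * NA = 0.00717409 * 6.022e23
SA = molecules * sigma / mass
SA = (160.8 / 22414) * 6.022e23 * 0.162e-18 / 0.7
SA = 999.8 m^2/g

999.8


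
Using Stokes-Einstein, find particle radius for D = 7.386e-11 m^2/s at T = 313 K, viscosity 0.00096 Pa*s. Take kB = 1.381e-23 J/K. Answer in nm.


Stokes-Einstein: R = kB*T / (6*pi*eta*D)
R = 1.381e-23 * 313 / (6 * pi * 0.00096 * 7.386e-11)
R = 3.23412e-09 m = 3.23 nm

3.23


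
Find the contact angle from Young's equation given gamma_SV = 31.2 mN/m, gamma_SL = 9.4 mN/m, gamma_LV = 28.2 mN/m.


cos(theta) = (gamma_SV - gamma_SL) / gamma_LV
cos(theta) = (31.2 - 9.4) / 28.2
cos(theta) = 0.77305
theta = arccos(0.77305) = 39.37 degrees

39.37


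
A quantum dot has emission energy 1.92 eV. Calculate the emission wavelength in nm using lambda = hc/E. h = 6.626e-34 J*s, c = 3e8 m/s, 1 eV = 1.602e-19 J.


Convert energy: E = 1.92 eV = 1.92 * 1.602e-19 = 3.07584e-19 J
lambda = h*c / E = 6.626e-34 * 3e8 / 3.07584e-19
lambda = 6.46262e-07 m = 646.3 nm

646.3


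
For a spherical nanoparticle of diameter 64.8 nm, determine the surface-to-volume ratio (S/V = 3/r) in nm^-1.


Radius r = 64.8/2 = 32.4 nm
S/V = 3 / r = 3 / 32.4
S/V = 0.0926 nm^-1

0.0926


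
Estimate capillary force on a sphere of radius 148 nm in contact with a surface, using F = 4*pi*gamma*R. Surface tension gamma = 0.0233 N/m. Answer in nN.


Convert radius: R = 148 nm = 1.48e-07 m
F = 4 * pi * gamma * R
F = 4 * pi * 0.0233 * 1.48e-07
F = 4.33339e-08 N = 43.3339 nN

43.3339


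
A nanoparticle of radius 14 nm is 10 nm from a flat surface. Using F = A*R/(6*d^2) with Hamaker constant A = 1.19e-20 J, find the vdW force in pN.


Convert to SI: R = 14 nm = 1.4e-08 m, d = 10 nm = 1e-08 m
F = A * R / (6 * d^2)
F = 1.19e-20 * 1.4e-08 / (6 * (1e-08)^2)
F = 2.77667e-13 N = 0.278 pN

0.278


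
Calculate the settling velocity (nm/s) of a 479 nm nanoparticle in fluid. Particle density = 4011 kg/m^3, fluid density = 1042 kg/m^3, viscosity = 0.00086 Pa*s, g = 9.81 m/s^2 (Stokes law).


Radius R = 479/2 nm = 2.395e-07 m
Density difference = 4011 - 1042 = 2969 kg/m^3
v = 2 * R^2 * (rho_p - rho_f) * g / (9 * eta)
v = 2 * (2.395e-07)^2 * 2969 * 9.81 / (9 * 0.00086)
v = 4.31697e-07 m/s = 431.6972 nm/s

431.6972


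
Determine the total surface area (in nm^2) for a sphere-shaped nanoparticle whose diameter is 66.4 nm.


Radius r = 66.4/2 = 33.2 nm
Surface area SA = 4 * pi * r^2
SA = 4 * pi * (33.2)^2
SA = 13851.16 nm^2

13851.16


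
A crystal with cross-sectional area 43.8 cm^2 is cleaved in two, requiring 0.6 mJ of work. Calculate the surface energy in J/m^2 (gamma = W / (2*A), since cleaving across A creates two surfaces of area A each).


Convert: A = 43.8 cm^2 = 0.00438 m^2, W = 0.6 mJ = 0.0006 J
Cleaving exposes two faces of area A, so total new surface = 2*A and gamma = W / (2*A)
gamma = 0.0006 / (2 * 0.00438)
gamma = 0.068 J/m^2

0.068


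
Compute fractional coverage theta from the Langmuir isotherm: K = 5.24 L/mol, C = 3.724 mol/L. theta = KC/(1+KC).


Langmuir isotherm: theta = K*C / (1 + K*C)
K*C = 5.24 * 3.724 = 19.51376
theta = 19.51376 / (1 + 19.51376) = 19.51376 / 20.51376
theta = 0.9513

0.9513


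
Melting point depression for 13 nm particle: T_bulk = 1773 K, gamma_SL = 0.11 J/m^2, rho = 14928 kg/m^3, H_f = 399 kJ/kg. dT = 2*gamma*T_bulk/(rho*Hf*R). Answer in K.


Radius R = 13/2 = 6.5 nm = 6.5e-09 m
Convert H_f = 399 kJ/kg = 399000 J/kg
dT = 2 * gamma_SL * T_bulk / (rho * H_f * R)
dT = 2 * 0.11 * 1773 / (14928 * 399000 * 6.5e-09)
dT = 10.1 K

10.1


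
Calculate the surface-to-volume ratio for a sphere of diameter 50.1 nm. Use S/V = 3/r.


Radius r = 50.1/2 = 25.05 nm
S/V = 3 / r = 3 / 25.05
S/V = 0.1198 nm^-1

0.1198


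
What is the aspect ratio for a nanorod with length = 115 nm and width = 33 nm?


Aspect ratio AR = length / diameter
AR = 115 / 33
AR = 3.48

3.48


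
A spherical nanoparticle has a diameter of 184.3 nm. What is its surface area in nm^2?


Radius r = 184.3/2 = 92.15 nm
Surface area SA = 4 * pi * r^2
SA = 4 * pi * (92.15)^2
SA = 106708.88 nm^2

106708.88


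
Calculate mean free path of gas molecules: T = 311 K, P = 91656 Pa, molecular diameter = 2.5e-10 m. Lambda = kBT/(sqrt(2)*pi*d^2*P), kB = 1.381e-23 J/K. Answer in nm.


Mean free path: lambda = kB*T / (sqrt(2) * pi * d^2 * P)
lambda = 1.381e-23 * 311 / (sqrt(2) * pi * (2.5e-10)^2 * 91656)
lambda = 1.68752e-07 m
lambda = 168.75 nm

168.75


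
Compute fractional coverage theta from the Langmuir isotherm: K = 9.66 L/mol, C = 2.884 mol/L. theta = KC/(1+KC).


Langmuir isotherm: theta = K*C / (1 + K*C)
K*C = 9.66 * 2.884 = 27.85944
theta = 27.85944 / (1 + 27.85944) = 27.85944 / 28.85944
theta = 0.9653

0.9653


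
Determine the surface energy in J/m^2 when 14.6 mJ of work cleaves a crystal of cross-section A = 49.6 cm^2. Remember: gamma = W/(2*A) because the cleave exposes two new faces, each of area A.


Convert: A = 49.6 cm^2 = 0.00496 m^2, W = 14.6 mJ = 0.0146 J
Cleaving exposes two faces of area A, so total new surface = 2*A and gamma = W / (2*A)
gamma = 0.0146 / (2 * 0.00496)
gamma = 1.472 J/m^2

1.472


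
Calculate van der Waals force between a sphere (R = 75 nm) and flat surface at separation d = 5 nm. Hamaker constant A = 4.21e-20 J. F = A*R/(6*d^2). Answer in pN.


Convert to SI: R = 75 nm = 7.5e-08 m, d = 5 nm = 5e-09 m
F = A * R / (6 * d^2)
F = 4.21e-20 * 7.5e-08 / (6 * (5e-09)^2)
F = 2.105e-11 N = 21.05 pN

21.05


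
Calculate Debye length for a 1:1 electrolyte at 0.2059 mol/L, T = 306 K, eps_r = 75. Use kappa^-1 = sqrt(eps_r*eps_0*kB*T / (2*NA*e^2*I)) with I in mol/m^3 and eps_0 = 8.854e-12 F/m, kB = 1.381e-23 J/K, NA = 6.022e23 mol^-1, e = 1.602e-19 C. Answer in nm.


Ionic strength I = 0.2059 * 1^2 * 1000 = 205.9 mol/m^3
kappa^-1 = sqrt(75 * 8.854e-12 * 1.381e-23 * 306 / (2 * 6.022e23 * (1.602e-19)^2 * 205.9))
kappa^-1 = 0.664 nm

0.664


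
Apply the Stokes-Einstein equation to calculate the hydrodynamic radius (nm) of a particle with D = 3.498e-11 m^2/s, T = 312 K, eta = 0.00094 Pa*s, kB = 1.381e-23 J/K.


Stokes-Einstein: R = kB*T / (6*pi*eta*D)
R = 1.381e-23 * 312 / (6 * pi * 0.00094 * 3.498e-11)
R = 6.95184e-09 m = 6.95 nm

6.95


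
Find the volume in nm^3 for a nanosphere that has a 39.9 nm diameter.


Radius r = 39.9/2 = 19.95 nm
Volume V = (4/3) * pi * r^3
V = (4/3) * pi * (19.95)^3
V = 33259.62 nm^3

33259.62


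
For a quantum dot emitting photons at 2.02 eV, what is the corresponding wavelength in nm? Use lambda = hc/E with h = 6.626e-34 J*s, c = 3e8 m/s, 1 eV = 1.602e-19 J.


Convert energy: E = 2.02 eV = 2.02 * 1.602e-19 = 3.23604e-19 J
lambda = h*c / E = 6.626e-34 * 3e8 / 3.23604e-19
lambda = 6.14269e-07 m = 614.3 nm

614.3


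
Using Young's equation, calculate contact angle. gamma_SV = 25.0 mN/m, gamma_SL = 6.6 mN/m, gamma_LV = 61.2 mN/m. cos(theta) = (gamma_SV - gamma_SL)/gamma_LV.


cos(theta) = (gamma_SV - gamma_SL) / gamma_LV
cos(theta) = (25.0 - 6.6) / 61.2
cos(theta) = 0.300654
theta = arccos(0.300654) = 72.5 degrees

72.5


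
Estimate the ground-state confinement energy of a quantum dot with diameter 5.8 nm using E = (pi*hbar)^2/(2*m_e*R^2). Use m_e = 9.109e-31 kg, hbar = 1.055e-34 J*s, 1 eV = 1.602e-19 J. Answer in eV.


Radius R = 5.8/2 = 2.9 nm = 2.9e-09 m
E = (pi * 1.055e-34)^2 / (2 * 9.109e-31 * (2.9e-09)^2)
E(J) = 7.16982e-21
E = E(J) / 1.602e-19 = 0.0448 eV

0.0448


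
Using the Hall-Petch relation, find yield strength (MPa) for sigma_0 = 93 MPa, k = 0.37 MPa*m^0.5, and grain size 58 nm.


d = 58 nm = 5.8e-08 m
sqrt(d) = 0.0002408319
Hall-Petch contribution = k / sqrt(d) = 0.37 / 0.0002408319 = 1536.3 MPa
sigma = sigma_0 + k/sqrt(d) = 93 + 1536.3 = 1629.3 MPa

1629.3


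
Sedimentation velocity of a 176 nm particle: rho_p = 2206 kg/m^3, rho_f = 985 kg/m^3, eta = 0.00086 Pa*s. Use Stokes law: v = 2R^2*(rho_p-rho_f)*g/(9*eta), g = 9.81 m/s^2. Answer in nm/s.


Radius R = 176/2 nm = 8.8e-08 m
Density difference = 2206 - 985 = 1221 kg/m^3
v = 2 * R^2 * (rho_p - rho_f) * g / (9 * eta)
v = 2 * (8.8e-08)^2 * 1221 * 9.81 / (9 * 0.00086)
v = 2.39684e-08 m/s = 23.9684 nm/s

23.9684


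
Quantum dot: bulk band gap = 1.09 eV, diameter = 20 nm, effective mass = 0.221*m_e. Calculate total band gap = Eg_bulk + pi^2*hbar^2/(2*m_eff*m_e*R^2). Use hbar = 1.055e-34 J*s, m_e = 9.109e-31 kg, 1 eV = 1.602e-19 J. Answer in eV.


Radius R = 20/2 nm = 1e-08 m
Confinement energy dE = pi^2 * hbar^2 / (2 * m_eff * m_e * R^2)
dE = pi^2 * (1.055e-34)^2 / (2 * 0.221 * 9.109e-31 * (1e-08)^2) J, divided by 1.602e-19 J/eV
dE = 0.017 eV
Total band gap = E_g(bulk) + dE = 1.09 + 0.017 = 1.107 eV

1.107


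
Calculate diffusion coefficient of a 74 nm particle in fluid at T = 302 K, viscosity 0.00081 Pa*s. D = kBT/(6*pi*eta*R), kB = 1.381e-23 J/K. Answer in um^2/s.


Radius R = 74/2 = 37 nm = 3.7e-08 m
D = kB*T / (6*pi*eta*R)
D = 1.381e-23 * 302 / (6 * pi * 0.00081 * 3.7e-08)
D = 7.38266e-12 m^2/s = 7.383 um^2/s

7.383


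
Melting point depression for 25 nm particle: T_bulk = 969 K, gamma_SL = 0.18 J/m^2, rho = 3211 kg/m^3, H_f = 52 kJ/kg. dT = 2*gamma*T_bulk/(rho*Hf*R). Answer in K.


Radius R = 25/2 = 12.5 nm = 1.25e-08 m
Convert H_f = 52 kJ/kg = 52000 J/kg
dT = 2 * gamma_SL * T_bulk / (rho * H_f * R)
dT = 2 * 0.18 * 969 / (3211 * 52000 * 1.25e-08)
dT = 167.1 K

167.1


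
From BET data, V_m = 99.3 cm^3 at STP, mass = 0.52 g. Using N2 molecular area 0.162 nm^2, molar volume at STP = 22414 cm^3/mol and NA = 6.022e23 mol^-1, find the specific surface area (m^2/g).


Number of moles in monolayer = V_m / 22414 = 99.3 / 22414 = 0.00443027
Number of molecules = moles * NA = 0.00443027 * 6.022e23
SA = molecules * sigma / mass
SA = (99.3 / 22414) * 6.022e23 * 0.162e-18 / 0.52
SA = 831.2 m^2/g

831.2


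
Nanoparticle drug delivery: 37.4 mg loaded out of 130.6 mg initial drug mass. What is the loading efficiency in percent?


Drug loading efficiency = (drug loaded / drug initial) * 100
DLE = 37.4 / 130.6 * 100
DLE = 0.2864 * 100
DLE = 28.64%

28.64


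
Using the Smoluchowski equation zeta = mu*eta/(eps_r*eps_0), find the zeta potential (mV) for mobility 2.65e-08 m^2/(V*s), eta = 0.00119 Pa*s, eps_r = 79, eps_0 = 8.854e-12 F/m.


Smoluchowski equation: zeta = mu * eta / (eps_r * eps_0)
zeta = 2.65e-08 * 0.00119 / (79 * 8.854e-12)
zeta = 0.045084 V = 45.08 mV

45.08


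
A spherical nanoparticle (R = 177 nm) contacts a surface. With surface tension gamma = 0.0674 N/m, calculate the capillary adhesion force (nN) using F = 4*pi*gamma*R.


Convert radius: R = 177 nm = 1.77e-07 m
F = 4 * pi * gamma * R
F = 4 * pi * 0.0674 * 1.77e-07
F = 1.49914e-07 N = 149.9143 nN

149.9143


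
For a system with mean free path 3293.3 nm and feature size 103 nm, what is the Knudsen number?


Knudsen number Kn = lambda / L
Kn = 3293.3 / 103
Kn = 31.9738

31.9738


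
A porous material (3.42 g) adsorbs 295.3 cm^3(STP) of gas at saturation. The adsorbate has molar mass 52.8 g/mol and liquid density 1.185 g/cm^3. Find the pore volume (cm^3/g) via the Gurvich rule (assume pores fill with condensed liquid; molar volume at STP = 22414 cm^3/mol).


Moles adsorbed n = V_ads / 22414 = 295.3 / 22414 = 1.317480e-02 mol
Liquid volume V_liq = n * M / rho_liq = 1.317480e-02 * 52.8 / 1.185 = 0.58703 cm^3
Specific pore volume V_pore = V_liq / m_sample = 0.58703 / 3.42
V_pore = 0.1716 cm^3/g

0.1716


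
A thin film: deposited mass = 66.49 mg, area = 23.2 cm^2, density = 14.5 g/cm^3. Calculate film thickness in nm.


Convert: m = 66.49 mg = 6.6490e-05 kg, A = 23.2 cm^2 = 2.3200e-03 m^2, rho = 14.5 g/cm^3 = 14500 kg/m^3
t = m / (A * rho)
t = 6.6490e-05 / (2.3200e-03 * 14500)
t = 1.9765e-06 m = 1976.5 nm

1976.5


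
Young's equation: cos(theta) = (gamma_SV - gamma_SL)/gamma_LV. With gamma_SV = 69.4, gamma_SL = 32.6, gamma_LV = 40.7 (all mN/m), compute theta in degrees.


cos(theta) = (gamma_SV - gamma_SL) / gamma_LV
cos(theta) = (69.4 - 32.6) / 40.7
cos(theta) = 0.904177
theta = arccos(0.904177) = 25.29 degrees

25.29


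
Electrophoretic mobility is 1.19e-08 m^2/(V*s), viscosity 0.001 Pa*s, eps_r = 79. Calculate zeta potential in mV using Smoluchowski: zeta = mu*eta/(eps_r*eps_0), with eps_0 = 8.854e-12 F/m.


Smoluchowski equation: zeta = mu * eta / (eps_r * eps_0)
zeta = 1.19e-08 * 0.001 / (79 * 8.854e-12)
zeta = 0.017013 V = 17.01 mV

17.01


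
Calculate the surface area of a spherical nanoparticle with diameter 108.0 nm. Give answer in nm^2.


Radius r = 108.0/2 = 54 nm
Surface area SA = 4 * pi * r^2
SA = 4 * pi * (54)^2
SA = 36643.54 nm^2

36643.54


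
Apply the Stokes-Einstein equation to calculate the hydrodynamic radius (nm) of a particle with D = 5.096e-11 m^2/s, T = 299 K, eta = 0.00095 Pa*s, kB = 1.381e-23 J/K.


Stokes-Einstein: R = kB*T / (6*pi*eta*D)
R = 1.381e-23 * 299 / (6 * pi * 0.00095 * 5.096e-11)
R = 4.52492e-09 m = 4.52 nm

4.52


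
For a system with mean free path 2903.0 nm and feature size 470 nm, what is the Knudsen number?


Knudsen number Kn = lambda / L
Kn = 2903.0 / 470
Kn = 6.1766

6.1766


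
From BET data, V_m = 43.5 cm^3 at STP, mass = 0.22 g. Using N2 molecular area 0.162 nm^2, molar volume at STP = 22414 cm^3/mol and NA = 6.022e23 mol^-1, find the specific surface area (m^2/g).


Number of moles in monolayer = V_m / 22414 = 43.5 / 22414 = 0.00194075
Number of molecules = moles * NA = 0.00194075 * 6.022e23
SA = molecules * sigma / mass
SA = (43.5 / 22414) * 6.022e23 * 0.162e-18 / 0.22
SA = 860.6 m^2/g

860.6


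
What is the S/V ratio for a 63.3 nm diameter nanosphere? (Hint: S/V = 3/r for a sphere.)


Radius r = 63.3/2 = 31.65 nm
S/V = 3 / r = 3 / 31.65
S/V = 0.0948 nm^-1

0.0948


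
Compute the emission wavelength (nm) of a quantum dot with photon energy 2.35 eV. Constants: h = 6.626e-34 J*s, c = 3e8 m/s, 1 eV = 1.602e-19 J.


Convert energy: E = 2.35 eV = 2.35 * 1.602e-19 = 3.7647e-19 J
lambda = h*c / E = 6.626e-34 * 3e8 / 3.7647e-19
lambda = 5.2801e-07 m = 528.0 nm

528.0


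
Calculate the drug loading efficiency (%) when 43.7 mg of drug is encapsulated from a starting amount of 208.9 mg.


Drug loading efficiency = (drug loaded / drug initial) * 100
DLE = 43.7 / 208.9 * 100
DLE = 0.2092 * 100
DLE = 20.92%

20.92


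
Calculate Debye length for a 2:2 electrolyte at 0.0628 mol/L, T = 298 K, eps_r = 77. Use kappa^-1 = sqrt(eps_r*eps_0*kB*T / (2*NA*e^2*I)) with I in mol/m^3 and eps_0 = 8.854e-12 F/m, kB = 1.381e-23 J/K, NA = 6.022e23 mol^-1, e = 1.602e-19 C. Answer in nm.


Ionic strength I = 0.0628 * 2^2 * 1000 = 251.2 mol/m^3
kappa^-1 = sqrt(77 * 8.854e-12 * 1.381e-23 * 298 / (2 * 6.022e23 * (1.602e-19)^2 * 251.2))
kappa^-1 = 0.601 nm

0.601


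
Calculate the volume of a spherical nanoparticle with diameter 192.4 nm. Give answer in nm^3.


Radius r = 192.4/2 = 96.2 nm
Volume V = (4/3) * pi * r^3
V = (4/3) * pi * (96.2)^3
V = 3729184.11 nm^3

3729184.11


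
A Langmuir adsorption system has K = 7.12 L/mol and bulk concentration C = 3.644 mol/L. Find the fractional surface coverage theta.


Langmuir isotherm: theta = K*C / (1 + K*C)
K*C = 7.12 * 3.644 = 25.94528
theta = 25.94528 / (1 + 25.94528) = 25.94528 / 26.94528
theta = 0.9629

0.9629


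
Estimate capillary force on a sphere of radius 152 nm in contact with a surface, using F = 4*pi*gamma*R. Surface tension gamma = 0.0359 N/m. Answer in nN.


Convert radius: R = 152 nm = 1.52e-07 m
F = 4 * pi * gamma * R
F = 4 * pi * 0.0359 * 1.52e-07
F = 6.85722e-08 N = 68.5722 nN

68.5722


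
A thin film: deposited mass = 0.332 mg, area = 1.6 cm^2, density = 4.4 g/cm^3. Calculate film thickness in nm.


Convert: m = 0.332 mg = 3.3200e-07 kg, A = 1.6 cm^2 = 1.6000e-04 m^2, rho = 4.4 g/cm^3 = 4400 kg/m^3
t = m / (A * rho)
t = 3.3200e-07 / (1.6000e-04 * 4400)
t = 4.7159e-07 m = 471.6 nm

471.6


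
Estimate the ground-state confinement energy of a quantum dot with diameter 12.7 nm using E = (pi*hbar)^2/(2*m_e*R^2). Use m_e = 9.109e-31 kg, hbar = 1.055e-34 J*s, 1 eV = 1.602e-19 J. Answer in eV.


Radius R = 12.7/2 = 6.35 nm = 6.35e-09 m
E = (pi * 1.055e-34)^2 / (2 * 9.109e-31 * (6.35e-09)^2)
E(J) = 1.4954e-21
E = E(J) / 1.602e-19 = 0.0093 eV

0.0093


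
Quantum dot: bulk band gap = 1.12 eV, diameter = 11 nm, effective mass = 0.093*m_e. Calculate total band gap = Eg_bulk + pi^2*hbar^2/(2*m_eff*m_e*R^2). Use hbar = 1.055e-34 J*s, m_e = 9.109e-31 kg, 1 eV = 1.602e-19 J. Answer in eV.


Radius R = 11/2 nm = 5.5e-09 m
Confinement energy dE = pi^2 * hbar^2 / (2 * m_eff * m_e * R^2)
dE = pi^2 * (1.055e-34)^2 / (2 * 0.093 * 9.109e-31 * (5.5e-09)^2) J, divided by 1.602e-19 J/eV
dE = 0.1338 eV
Total band gap = E_g(bulk) + dE = 1.12 + 0.1338 = 1.2538 eV

1.2538


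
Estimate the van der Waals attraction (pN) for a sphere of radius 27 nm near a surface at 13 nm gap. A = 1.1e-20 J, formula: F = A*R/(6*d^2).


Convert to SI: R = 27 nm = 2.7e-08 m, d = 13 nm = 1.3e-08 m
F = A * R / (6 * d^2)
F = 1.1e-20 * 2.7e-08 / (6 * (1.3e-08)^2)
F = 2.92899e-13 N = 0.293 pN

0.293


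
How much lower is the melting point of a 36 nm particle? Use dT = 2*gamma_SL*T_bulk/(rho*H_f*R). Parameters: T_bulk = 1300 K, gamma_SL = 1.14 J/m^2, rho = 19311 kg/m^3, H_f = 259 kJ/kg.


Radius R = 36/2 = 18 nm = 1.8e-08 m
Convert H_f = 259 kJ/kg = 259000 J/kg
dT = 2 * gamma_SL * T_bulk / (rho * H_f * R)
dT = 2 * 1.14 * 1300 / (19311 * 259000 * 1.8e-08)
dT = 32.9 K

32.9


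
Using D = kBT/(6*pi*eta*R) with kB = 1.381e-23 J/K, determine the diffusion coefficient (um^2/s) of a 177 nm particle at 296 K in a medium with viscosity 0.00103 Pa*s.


Radius R = 177/2 = 88.5 nm = 8.85e-08 m
D = kB*T / (6*pi*eta*R)
D = 1.381e-23 * 296 / (6 * pi * 0.00103 * 8.85e-08)
D = 2.37905e-12 m^2/s = 2.379 um^2/s

2.379


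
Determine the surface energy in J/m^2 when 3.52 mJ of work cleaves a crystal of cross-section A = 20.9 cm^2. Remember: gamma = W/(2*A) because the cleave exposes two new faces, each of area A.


Convert: A = 20.9 cm^2 = 0.00209 m^2, W = 3.52 mJ = 0.00352 J
Cleaving exposes two faces of area A, so total new surface = 2*A and gamma = W / (2*A)
gamma = 0.00352 / (2 * 0.00209)
gamma = 0.842 J/m^2

0.842


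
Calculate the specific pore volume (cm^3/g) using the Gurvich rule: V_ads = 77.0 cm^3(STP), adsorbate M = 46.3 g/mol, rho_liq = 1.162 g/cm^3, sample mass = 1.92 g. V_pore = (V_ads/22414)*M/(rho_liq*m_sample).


Moles adsorbed n = V_ads / 22414 = 77.0 / 22414 = 3.435353e-03 mol
Liquid volume V_liq = n * M / rho_liq = 3.435353e-03 * 46.3 / 1.162 = 0.13688 cm^3
Specific pore volume V_pore = V_liq / m_sample = 0.13688 / 1.92
V_pore = 0.0713 cm^3/g

0.0713


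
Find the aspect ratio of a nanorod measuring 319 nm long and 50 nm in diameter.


Aspect ratio AR = length / diameter
AR = 319 / 50
AR = 6.38

6.38


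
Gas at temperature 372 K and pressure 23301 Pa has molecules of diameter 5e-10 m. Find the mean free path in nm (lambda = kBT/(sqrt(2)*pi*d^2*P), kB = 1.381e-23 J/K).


Mean free path: lambda = kB*T / (sqrt(2) * pi * d^2 * P)
lambda = 1.381e-23 * 372 / (sqrt(2) * pi * (5e-10)^2 * 23301)
lambda = 1.98498e-07 m
lambda = 198.5 nm

198.5


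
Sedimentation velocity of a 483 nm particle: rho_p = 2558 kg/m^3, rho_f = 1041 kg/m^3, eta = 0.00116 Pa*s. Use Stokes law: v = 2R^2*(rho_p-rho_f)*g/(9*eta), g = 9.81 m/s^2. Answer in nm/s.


Radius R = 483/2 nm = 2.415e-07 m
Density difference = 2558 - 1041 = 1517 kg/m^3
v = 2 * R^2 * (rho_p - rho_f) * g / (9 * eta)
v = 2 * (2.415e-07)^2 * 1517 * 9.81 / (9 * 0.00116)
v = 1.66272e-07 m/s = 166.2717 nm/s

166.2717


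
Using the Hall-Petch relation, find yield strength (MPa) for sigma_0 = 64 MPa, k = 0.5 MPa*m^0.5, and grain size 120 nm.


d = 120 nm = 1.2e-07 m
sqrt(d) = 0.0003464102
Hall-Petch contribution = k / sqrt(d) = 0.5 / 0.0003464102 = 1443.4 MPa
sigma = sigma_0 + k/sqrt(d) = 64 + 1443.4 = 1507.4 MPa

1507.4


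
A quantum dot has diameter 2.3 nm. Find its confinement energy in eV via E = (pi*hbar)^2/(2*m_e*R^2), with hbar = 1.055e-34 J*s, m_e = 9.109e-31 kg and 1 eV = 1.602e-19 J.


Radius R = 2.3/2 = 1.15 nm = 1.15e-09 m
E = (pi * 1.055e-34)^2 / (2 * 9.109e-31 * (1.15e-09)^2)
E(J) = 4.55941e-20
E = E(J) / 1.602e-19 = 0.2846 eV

0.2846


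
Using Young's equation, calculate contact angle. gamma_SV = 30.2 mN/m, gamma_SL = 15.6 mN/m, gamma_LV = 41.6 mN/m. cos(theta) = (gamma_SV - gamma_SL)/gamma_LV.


cos(theta) = (gamma_SV - gamma_SL) / gamma_LV
cos(theta) = (30.2 - 15.6) / 41.6
cos(theta) = 0.350962
theta = arccos(0.350962) = 69.45 degrees

69.45


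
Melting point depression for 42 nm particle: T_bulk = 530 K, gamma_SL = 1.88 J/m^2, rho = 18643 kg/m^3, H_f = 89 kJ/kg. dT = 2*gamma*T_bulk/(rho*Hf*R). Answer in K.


Radius R = 42/2 = 21 nm = 2.1e-08 m
Convert H_f = 89 kJ/kg = 89000 J/kg
dT = 2 * gamma_SL * T_bulk / (rho * H_f * R)
dT = 2 * 1.88 * 530 / (18643 * 89000 * 2.1e-08)
dT = 57.2 K

57.2


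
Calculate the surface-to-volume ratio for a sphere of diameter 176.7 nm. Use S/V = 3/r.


Radius r = 176.7/2 = 88.35 nm
S/V = 3 / r = 3 / 88.35
S/V = 0.034 nm^-1

0.034


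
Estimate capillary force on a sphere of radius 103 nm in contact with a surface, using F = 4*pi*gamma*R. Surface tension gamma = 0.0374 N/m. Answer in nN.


Convert radius: R = 103 nm = 1.03e-07 m
F = 4 * pi * gamma * R
F = 4 * pi * 0.0374 * 1.03e-07
F = 4.84082e-08 N = 48.4082 nN

48.4082


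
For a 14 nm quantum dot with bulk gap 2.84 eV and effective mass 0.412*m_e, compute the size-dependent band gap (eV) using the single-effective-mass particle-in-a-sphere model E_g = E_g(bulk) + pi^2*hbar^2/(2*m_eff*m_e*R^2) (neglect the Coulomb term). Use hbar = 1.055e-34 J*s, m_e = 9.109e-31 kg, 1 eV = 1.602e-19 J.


Radius R = 14/2 nm = 7e-09 m
Confinement energy dE = pi^2 * hbar^2 / (2 * m_eff * m_e * R^2)
dE = pi^2 * (1.055e-34)^2 / (2 * 0.412 * 9.109e-31 * (7e-09)^2) J, divided by 1.602e-19 J/eV
dE = 0.0186 eV
Total band gap = E_g(bulk) + dE = 2.84 + 0.0186 = 2.8586 eV

2.8586


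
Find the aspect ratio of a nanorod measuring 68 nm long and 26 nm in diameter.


Aspect ratio AR = length / diameter
AR = 68 / 26
AR = 2.62

2.62


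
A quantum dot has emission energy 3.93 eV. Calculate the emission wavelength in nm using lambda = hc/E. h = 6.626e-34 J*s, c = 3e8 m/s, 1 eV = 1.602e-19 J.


Convert energy: E = 3.93 eV = 3.93 * 1.602e-19 = 6.29586e-19 J
lambda = h*c / E = 6.626e-34 * 3e8 / 6.29586e-19
lambda = 3.15731e-07 m = 315.7 nm

315.7


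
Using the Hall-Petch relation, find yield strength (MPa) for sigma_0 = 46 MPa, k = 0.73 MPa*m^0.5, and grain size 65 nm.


d = 65 nm = 6.5e-08 m
sqrt(d) = 0.000254951
Hall-Petch contribution = k / sqrt(d) = 0.73 / 0.000254951 = 2863.3 MPa
sigma = sigma_0 + k/sqrt(d) = 46 + 2863.3 = 2909.3 MPa

2909.3


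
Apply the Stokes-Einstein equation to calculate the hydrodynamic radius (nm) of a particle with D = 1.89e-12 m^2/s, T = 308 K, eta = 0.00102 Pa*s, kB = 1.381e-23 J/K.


Stokes-Einstein: R = kB*T / (6*pi*eta*D)
R = 1.381e-23 * 308 / (6 * pi * 0.00102 * 1.89e-12)
R = 1.17053e-07 m = 117.05 nm

117.05


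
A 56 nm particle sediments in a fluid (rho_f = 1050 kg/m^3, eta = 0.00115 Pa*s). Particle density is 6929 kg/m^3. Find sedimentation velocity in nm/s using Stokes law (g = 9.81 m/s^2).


Radius R = 56/2 nm = 2.8e-08 m
Density difference = 6929 - 1050 = 5879 kg/m^3
v = 2 * R^2 * (rho_p - rho_f) * g / (9 * eta)
v = 2 * (2.8e-08)^2 * 5879 * 9.81 / (9 * 0.00115)
v = 8.73732e-09 m/s = 8.7373 nm/s

8.7373


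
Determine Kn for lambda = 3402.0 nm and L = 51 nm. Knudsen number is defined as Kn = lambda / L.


Knudsen number Kn = lambda / L
Kn = 3402.0 / 51
Kn = 66.7059

66.7059


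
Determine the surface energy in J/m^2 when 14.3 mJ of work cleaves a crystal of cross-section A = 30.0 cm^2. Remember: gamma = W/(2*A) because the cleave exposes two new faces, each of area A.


Convert: A = 30.0 cm^2 = 0.003 m^2, W = 14.3 mJ = 0.0143 J
Cleaving exposes two faces of area A, so total new surface = 2*A and gamma = W / (2*A)
gamma = 0.0143 / (2 * 0.003)
gamma = 2.383 J/m^2

2.383


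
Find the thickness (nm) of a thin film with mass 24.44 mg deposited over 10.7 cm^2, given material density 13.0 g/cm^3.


Convert: m = 24.44 mg = 2.4440e-05 kg, A = 10.7 cm^2 = 1.0700e-03 m^2, rho = 13.0 g/cm^3 = 13000 kg/m^3
t = m / (A * rho)
t = 2.4440e-05 / (1.0700e-03 * 13000)
t = 1.7570e-06 m = 1757.0 nm

1757.0


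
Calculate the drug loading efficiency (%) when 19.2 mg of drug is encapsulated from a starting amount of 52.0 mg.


Drug loading efficiency = (drug loaded / drug initial) * 100
DLE = 19.2 / 52.0 * 100
DLE = 0.3692 * 100
DLE = 36.92%

36.92


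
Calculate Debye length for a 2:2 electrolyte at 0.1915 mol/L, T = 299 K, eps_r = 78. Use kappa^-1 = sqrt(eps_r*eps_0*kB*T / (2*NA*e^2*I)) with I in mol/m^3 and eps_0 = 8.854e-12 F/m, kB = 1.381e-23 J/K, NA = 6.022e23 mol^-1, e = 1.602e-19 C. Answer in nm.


Ionic strength I = 0.1915 * 2^2 * 1000 = 766 mol/m^3
kappa^-1 = sqrt(78 * 8.854e-12 * 1.381e-23 * 299 / (2 * 6.022e23 * (1.602e-19)^2 * 766))
kappa^-1 = 0.347 nm

0.347


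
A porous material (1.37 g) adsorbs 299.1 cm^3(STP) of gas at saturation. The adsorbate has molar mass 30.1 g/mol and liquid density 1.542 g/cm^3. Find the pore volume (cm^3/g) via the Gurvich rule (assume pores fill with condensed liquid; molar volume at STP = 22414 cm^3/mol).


Moles adsorbed n = V_ads / 22414 = 299.1 / 22414 = 1.334434e-02 mol
Liquid volume V_liq = n * M / rho_liq = 1.334434e-02 * 30.1 / 1.542 = 0.26048 cm^3
Specific pore volume V_pore = V_liq / m_sample = 0.26048 / 1.37
V_pore = 0.1901 cm^3/g

0.1901


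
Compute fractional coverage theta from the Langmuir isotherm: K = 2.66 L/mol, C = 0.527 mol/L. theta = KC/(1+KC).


Langmuir isotherm: theta = K*C / (1 + K*C)
K*C = 2.66 * 0.527 = 1.40182
theta = 1.40182 / (1 + 1.40182) = 1.40182 / 2.40182
theta = 0.5836

0.5836


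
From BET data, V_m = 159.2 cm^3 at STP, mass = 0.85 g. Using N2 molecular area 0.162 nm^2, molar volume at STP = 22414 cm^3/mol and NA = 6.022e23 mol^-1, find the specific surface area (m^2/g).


Number of moles in monolayer = V_m / 22414 = 159.2 / 22414 = 0.0071027
Number of molecules = moles * NA = 0.0071027 * 6.022e23
SA = molecules * sigma / mass
SA = (159.2 / 22414) * 6.022e23 * 0.162e-18 / 0.85
SA = 815.2 m^2/g

815.2


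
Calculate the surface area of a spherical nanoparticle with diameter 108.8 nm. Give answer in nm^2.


Radius r = 108.8/2 = 54.4 nm
Surface area SA = 4 * pi * r^2
SA = 4 * pi * (54.4)^2
SA = 37188.41 nm^2

37188.41


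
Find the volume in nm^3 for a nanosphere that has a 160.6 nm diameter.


Radius r = 160.6/2 = 80.3 nm
Volume V = (4/3) * pi * r^3
V = (4/3) * pi * (80.3)^3
V = 2168878.61 nm^3

2168878.61


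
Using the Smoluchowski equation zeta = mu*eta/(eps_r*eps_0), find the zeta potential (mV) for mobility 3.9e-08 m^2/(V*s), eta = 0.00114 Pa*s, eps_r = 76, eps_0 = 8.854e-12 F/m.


Smoluchowski equation: zeta = mu * eta / (eps_r * eps_0)
zeta = 3.9e-08 * 0.00114 / (76 * 8.854e-12)
zeta = 0.066072 V = 66.07 mV

66.07


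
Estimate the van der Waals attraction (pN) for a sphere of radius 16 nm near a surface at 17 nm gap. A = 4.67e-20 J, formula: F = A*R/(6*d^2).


Convert to SI: R = 16 nm = 1.6e-08 m, d = 17 nm = 1.7e-08 m
F = A * R / (6 * d^2)
F = 4.67e-20 * 1.6e-08 / (6 * (1.7e-08)^2)
F = 4.30911e-13 N = 0.431 pN

0.431


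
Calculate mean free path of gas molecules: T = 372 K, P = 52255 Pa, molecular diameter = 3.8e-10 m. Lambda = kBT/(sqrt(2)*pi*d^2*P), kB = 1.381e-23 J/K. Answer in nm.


Mean free path: lambda = kB*T / (sqrt(2) * pi * d^2 * P)
lambda = 1.381e-23 * 372 / (sqrt(2) * pi * (3.8e-10)^2 * 52255)
lambda = 1.53242e-07 m
lambda = 153.24 nm

153.24


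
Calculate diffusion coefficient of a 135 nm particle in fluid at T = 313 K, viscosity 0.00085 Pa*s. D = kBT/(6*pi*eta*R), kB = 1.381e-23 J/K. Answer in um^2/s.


Radius R = 135/2 = 67.5 nm = 6.75e-08 m
D = kB*T / (6*pi*eta*R)
D = 1.381e-23 * 313 / (6 * pi * 0.00085 * 6.75e-08)
D = 3.99682e-12 m^2/s = 3.997 um^2/s

3.997


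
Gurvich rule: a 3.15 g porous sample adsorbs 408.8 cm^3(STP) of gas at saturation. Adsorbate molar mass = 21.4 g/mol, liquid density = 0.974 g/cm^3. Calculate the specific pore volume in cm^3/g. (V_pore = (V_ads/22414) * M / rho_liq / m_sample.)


Moles adsorbed n = V_ads / 22414 = 408.8 / 22414 = 1.823860e-02 mol
Liquid volume V_liq = n * M / rho_liq = 1.823860e-02 * 21.4 / 0.974 = 0.40072 cm^3
Specific pore volume V_pore = V_liq / m_sample = 0.40072 / 3.15
V_pore = 0.1272 cm^3/g

0.1272


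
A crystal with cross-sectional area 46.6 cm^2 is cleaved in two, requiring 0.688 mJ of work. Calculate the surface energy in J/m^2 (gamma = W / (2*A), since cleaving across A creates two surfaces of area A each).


Convert: A = 46.6 cm^2 = 0.00466 m^2, W = 0.688 mJ = 0.000688 J
Cleaving exposes two faces of area A, so total new surface = 2*A and gamma = W / (2*A)
gamma = 0.000688 / (2 * 0.00466)
gamma = 0.074 J/m^2

0.074


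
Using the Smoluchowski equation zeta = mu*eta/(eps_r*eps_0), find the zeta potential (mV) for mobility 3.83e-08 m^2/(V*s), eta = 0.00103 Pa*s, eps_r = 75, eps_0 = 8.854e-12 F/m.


Smoluchowski equation: zeta = mu * eta / (eps_r * eps_0)
zeta = 3.83e-08 * 0.00103 / (75 * 8.854e-12)
zeta = 0.059407 V = 59.41 mV

59.41


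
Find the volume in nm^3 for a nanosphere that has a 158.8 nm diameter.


Radius r = 158.8/2 = 79.4 nm
Volume V = (4/3) * pi * r^3
V = (4/3) * pi * (79.4)^3
V = 2096766.73 nm^3

2096766.73


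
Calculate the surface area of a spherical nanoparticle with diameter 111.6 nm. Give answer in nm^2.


Radius r = 111.6/2 = 55.8 nm
Surface area SA = 4 * pi * r^2
SA = 4 * pi * (55.8)^2
SA = 39127.15 nm^2

39127.15


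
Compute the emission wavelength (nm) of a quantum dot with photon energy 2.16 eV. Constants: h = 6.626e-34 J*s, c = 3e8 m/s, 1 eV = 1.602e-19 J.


Convert energy: E = 2.16 eV = 2.16 * 1.602e-19 = 3.46032e-19 J
lambda = h*c / E = 6.626e-34 * 3e8 / 3.46032e-19
lambda = 5.74456e-07 m = 574.5 nm

574.5


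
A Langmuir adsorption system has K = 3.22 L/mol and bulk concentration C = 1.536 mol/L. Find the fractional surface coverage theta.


Langmuir isotherm: theta = K*C / (1 + K*C)
K*C = 3.22 * 1.536 = 4.94592
theta = 4.94592 / (1 + 4.94592) = 4.94592 / 5.94592
theta = 0.8318

0.8318


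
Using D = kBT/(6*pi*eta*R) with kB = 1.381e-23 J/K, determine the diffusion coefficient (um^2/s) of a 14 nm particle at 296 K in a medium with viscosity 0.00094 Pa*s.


Radius R = 14/2 = 7 nm = 7e-09 m
D = kB*T / (6*pi*eta*R)
D = 1.381e-23 * 296 / (6 * pi * 0.00094 * 7e-09)
D = 3.29578e-11 m^2/s = 32.958 um^2/s

32.958


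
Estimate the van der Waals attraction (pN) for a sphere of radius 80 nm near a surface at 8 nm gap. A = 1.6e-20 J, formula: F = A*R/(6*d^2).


Convert to SI: R = 80 nm = 8e-08 m, d = 8 nm = 8e-09 m
F = A * R / (6 * d^2)
F = 1.6e-20 * 8e-08 / (6 * (8e-09)^2)
F = 3.33333e-12 N = 3.333 pN

3.333


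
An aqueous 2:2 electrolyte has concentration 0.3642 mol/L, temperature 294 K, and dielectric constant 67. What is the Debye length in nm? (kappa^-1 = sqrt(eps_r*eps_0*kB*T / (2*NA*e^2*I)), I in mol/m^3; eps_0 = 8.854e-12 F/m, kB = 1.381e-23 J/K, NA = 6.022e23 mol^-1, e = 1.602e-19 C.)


Ionic strength I = 0.3642 * 2^2 * 1000 = 1456.8 mol/m^3
kappa^-1 = sqrt(67 * 8.854e-12 * 1.381e-23 * 294 / (2 * 6.022e23 * (1.602e-19)^2 * 1456.8))
kappa^-1 = 0.231 nm

0.231


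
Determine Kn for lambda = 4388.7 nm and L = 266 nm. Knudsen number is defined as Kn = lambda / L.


Knudsen number Kn = lambda / L
Kn = 4388.7 / 266
Kn = 16.4989

16.4989


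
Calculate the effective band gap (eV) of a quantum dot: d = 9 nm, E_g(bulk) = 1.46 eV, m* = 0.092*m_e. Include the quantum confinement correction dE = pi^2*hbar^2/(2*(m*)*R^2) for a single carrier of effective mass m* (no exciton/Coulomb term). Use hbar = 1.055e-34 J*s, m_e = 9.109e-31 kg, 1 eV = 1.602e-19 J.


Radius R = 9/2 nm = 4.5e-09 m
Confinement energy dE = pi^2 * hbar^2 / (2 * m_eff * m_e * R^2)
dE = pi^2 * (1.055e-34)^2 / (2 * 0.092 * 9.109e-31 * (4.5e-09)^2) J, divided by 1.602e-19 J/eV
dE = 0.202 eV
Total band gap = E_g(bulk) + dE = 1.46 + 0.202 = 1.662 eV

1.662


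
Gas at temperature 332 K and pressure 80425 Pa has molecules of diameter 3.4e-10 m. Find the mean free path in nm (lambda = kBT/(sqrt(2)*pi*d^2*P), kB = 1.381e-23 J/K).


Mean free path: lambda = kB*T / (sqrt(2) * pi * d^2 * P)
lambda = 1.381e-23 * 332 / (sqrt(2) * pi * (3.4e-10)^2 * 80425)
lambda = 1.10999e-07 m
lambda = 111.0 nm

111.0


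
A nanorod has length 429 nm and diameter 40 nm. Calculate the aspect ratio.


Aspect ratio AR = length / diameter
AR = 429 / 40
AR = 10.72

10.72


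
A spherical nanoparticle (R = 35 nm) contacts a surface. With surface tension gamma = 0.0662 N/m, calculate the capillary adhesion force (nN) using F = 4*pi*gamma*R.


Convert radius: R = 35 nm = 3.5e-08 m
F = 4 * pi * gamma * R
F = 4 * pi * 0.0662 * 3.5e-08
F = 2.91163e-08 N = 29.1163 nN

29.1163


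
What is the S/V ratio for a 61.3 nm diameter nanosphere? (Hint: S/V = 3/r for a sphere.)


Radius r = 61.3/2 = 30.65 nm
S/V = 3 / r = 3 / 30.65
S/V = 0.0979 nm^-1

0.0979


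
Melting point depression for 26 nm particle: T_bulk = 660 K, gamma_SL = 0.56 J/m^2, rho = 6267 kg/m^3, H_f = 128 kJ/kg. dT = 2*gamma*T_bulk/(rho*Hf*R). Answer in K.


Radius R = 26/2 = 13 nm = 1.3e-08 m
Convert H_f = 128 kJ/kg = 128000 J/kg
dT = 2 * gamma_SL * T_bulk / (rho * H_f * R)
dT = 2 * 0.56 * 660 / (6267 * 128000 * 1.3e-08)
dT = 70.9 K

70.9


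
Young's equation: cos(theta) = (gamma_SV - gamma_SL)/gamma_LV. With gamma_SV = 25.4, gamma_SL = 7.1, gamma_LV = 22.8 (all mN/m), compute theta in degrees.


cos(theta) = (gamma_SV - gamma_SL) / gamma_LV
cos(theta) = (25.4 - 7.1) / 22.8
cos(theta) = 0.802632
theta = arccos(0.802632) = 36.62 degrees

36.62


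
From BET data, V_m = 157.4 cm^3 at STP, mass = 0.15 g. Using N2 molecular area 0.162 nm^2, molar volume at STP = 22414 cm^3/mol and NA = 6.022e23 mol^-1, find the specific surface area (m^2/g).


Number of moles in monolayer = V_m / 22414 = 157.4 / 22414 = 0.0070224
Number of molecules = moles * NA = 0.0070224 * 6.022e23
SA = molecules * sigma / mass
SA = (157.4 / 22414) * 6.022e23 * 0.162e-18 / 0.15
SA = 4567.2 m^2/g

4567.2
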